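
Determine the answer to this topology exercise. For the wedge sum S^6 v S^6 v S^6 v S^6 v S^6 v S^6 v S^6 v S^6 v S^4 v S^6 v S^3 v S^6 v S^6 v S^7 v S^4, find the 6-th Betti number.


For a wedge of spheres, H_k (k>0) is free on one generator per sphere of dimension k.
Spheres of dimension 6: count = 11.
b_6 = 11

11


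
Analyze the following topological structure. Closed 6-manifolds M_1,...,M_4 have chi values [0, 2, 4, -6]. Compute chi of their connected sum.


For n-manifolds: chi(A#B) = chi(A) + chi(B) - chi(S^6).
chi(S^6) = 1 + (-1)^6 = 2.
chi(#) = (sum chi_i) - (4-1)*chi(S^6) = 0 - 3*2 = -6

-6


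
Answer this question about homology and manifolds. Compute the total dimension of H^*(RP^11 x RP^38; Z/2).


dim H^*(RP^n; Z/2) = n+1 (one Z/2 in each degree 0..n).
Total Betti number is multiplicative.
Total = (11+1) * (38+1) = 12 * 39 = 468

468


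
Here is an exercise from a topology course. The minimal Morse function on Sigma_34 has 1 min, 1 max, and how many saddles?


A perfect Morse function has m_k = b_k.
For Sigma_34: b_0=1, b_1=2g=68, b_2=1.
Saddles m_1 = 2g = 68

68


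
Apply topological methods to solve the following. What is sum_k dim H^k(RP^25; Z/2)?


H^k(RP^25; Z/2) = Z/2 for each 0 <= k <= 25.
Total dimension = 25 + 1 = 26

26


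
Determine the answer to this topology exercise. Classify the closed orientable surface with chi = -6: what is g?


chi = 2 - 2g for closed orientable surfaces.
-6 = 2 - 2g
2g = 2 - (-6) = 8
g = 4

4


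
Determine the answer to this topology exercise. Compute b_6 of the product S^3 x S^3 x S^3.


Each S^d has Poincare polynomial 1 + t^d.
The product S^3 x S^3 x S^3 has Poincare polynomial prod(1+t^d_i).
Expanding: b_0=1, b_3=3, b_6=3, b_9=1.
b_6 = 3

3


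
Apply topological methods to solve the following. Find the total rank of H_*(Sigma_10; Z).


For Sigma_10: b_0 = 1, b_1 = 2g = 20, b_2 = 1.
Total = 1 + 20 + 1 = 22

22


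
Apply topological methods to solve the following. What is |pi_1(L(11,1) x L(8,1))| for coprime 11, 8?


pi_1(X x Y) = pi_1(X) x pi_1(Y).
pi_1(L(11,1)) = Z/11, pi_1(L(8,1)) = Z/8.
|Z/11 x Z/8| = 11 * 8 = 88

88


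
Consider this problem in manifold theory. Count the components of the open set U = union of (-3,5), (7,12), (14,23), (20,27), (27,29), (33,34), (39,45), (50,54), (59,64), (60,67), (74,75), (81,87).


Sort and merge overlapping open intervals.
Merged: (-3,5), (7,12), (14,27), (27,29), (33,34), (39,45), (50,54), (59,67), (74,75), (81,87).
Number of components = 10

10


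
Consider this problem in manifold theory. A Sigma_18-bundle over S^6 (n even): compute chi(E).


chi(S^6) = 2 (n even), chi(Sigma_18) = 2 - 2*18 = -34.
chi(E) = 2 * (-34) = -68

-68


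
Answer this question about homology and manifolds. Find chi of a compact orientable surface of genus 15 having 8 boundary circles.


For a compact orientable surface with genus g and b boundary components: chi = 2 - 2g - b.
chi = 2 - 2*15 - 8 = 2 - 30 - 8 = -36

-36


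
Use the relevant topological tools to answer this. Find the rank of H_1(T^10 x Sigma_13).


pi_1(A x B) = pi_1(A) x pi_1(B); rank of abelianization = b_1.
b_1(T^10) = 10, b_1(Sigma_13) = 2*13 = 26.
b_1(product) = 10 + 26 = 36

36


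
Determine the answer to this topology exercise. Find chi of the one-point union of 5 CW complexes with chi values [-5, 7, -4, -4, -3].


chi(A v B) = chi(A) + chi(B) - 1 (one point identified).
For 5 spaces: chi = (sum chi_i) - (5 - 1).
sum = -9; chi = -9 - 4 = -13

-13


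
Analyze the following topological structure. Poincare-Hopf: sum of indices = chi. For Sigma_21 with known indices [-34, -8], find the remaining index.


Poincare-Hopf: sum of indices = chi(M).
chi(Sigma_21) = 2 - 2*21 = -40.
Sum of known indices = -42.
x = chi - (sum known) = -40 - (-42) = 2

2


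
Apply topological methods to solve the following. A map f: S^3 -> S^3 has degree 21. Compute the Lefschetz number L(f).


On S^3: L(f) = tr(f_0*) + (-1)^3 tr(f_3*) = 1 + (-1)^3 * deg(f).
L(f) = 1 + (-1)^3 * 21 = 1 + -21 = -20

-20


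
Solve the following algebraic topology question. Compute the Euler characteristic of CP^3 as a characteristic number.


For any closed oriented manifold, <e(TM),[M]> = chi(M).
chi(CP^3) = 3+1 = 4

4


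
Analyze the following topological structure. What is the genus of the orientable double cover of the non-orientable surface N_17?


chi(N_17) = 2 - 17 = -15.
Double cover: chi(Sigma_g) = 2 * chi(N_17) = 2*(-15) = -30.
2 - 2g = -30, so g = (2 - (-30))/2 = 32/2 = 16

16


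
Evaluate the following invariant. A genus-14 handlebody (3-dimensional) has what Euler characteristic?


A genus-g handlebody deformation retracts to a wedge of g circles.
chi(vee_g S^1) = 1 - g.
chi(H_14) = 1 - 14 = -13

-13


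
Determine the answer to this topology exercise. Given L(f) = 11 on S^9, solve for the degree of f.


L(f) = 1 + (-1)^9 deg(f) on S^9.
11 = 1 + (-1)^9 * deg(f)
(-1)^9 * deg(f) = 10
deg(f) = -10

-10


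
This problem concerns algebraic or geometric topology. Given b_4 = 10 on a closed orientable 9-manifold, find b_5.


Poincare duality for closed orientable n-manifolds: b_k = b_{n-k}.
Here n = 9, so b_5 = b_4 = 10

10


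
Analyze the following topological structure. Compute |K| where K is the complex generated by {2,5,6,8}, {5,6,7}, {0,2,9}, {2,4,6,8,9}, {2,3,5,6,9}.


Each maximal simplex on m vertices has 2^m - 1 nonempty faces.
Take the union (dedupe shared faces).
Total distinct faces = 67

67


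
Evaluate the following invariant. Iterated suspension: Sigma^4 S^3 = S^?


Each suspension raises dimension by 1: Sigma S^n = S^{n+1}.
Sigma^4 S^3 = S^{3+4} = S^7

7


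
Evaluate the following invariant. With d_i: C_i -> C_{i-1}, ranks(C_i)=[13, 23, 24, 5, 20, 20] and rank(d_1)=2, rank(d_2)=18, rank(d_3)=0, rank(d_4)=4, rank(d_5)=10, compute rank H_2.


rank H_k = rank(ker d_k) - rank(im d_{k+1}).
rank(ker d_2) = rank(C_2) - rank(d_2) = 24 - 18 = 6.
rank(im d_{2+1}) = 0.
rank H_2 = 6 - 0 = 6

6


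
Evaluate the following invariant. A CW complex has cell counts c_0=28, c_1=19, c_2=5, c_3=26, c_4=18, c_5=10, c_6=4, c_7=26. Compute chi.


chi = sum_k (-1)^k c_k.
= (-1)^0*28 + (-1)^1*19 + (-1)^2*5 + (-1)^3*26 + (-1)^4*18 + (-1)^5*10 + (-1)^6*4 + (-1)^7*26
= (28) + (-19) + (5) + (-26) + (18) + (-10) + (4) + (-26)
= -26

-26


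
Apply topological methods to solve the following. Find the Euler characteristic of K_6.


K_6: V = 6, E = C(6,2) = 15.
chi = V - E = 6 - 15 = -9

-9


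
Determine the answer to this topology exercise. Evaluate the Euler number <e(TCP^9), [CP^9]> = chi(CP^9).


For any closed oriented manifold, <e(TM),[M]> = chi(M).
chi(CP^9) = 9+1 = 10

10


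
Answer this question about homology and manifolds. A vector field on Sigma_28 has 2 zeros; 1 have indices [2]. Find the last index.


Poincare-Hopf: sum of indices = chi(M).
chi(Sigma_28) = 2 - 2*28 = -54.
Sum of known indices = 2.
x = chi - (sum known) = -54 - (2) = -56

-56


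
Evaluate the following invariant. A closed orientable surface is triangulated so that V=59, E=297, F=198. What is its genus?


chi = V - E + F = 59 - 297 + 198 = -40
For orientable closed surface: chi = 2 - 2g, so g = (2 - chi)/2.
g = (2 - (-40)) / 2 = 42 / 2 = 21

21


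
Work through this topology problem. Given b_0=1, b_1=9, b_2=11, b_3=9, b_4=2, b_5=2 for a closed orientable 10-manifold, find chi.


By Poincare duality b_k = b_{10-k}, so full Betti numbers: b_0=1, b_1=9, b_2=11, b_3=9, b_4=2, b_5=2, b_6=2, b_7=9, b_8=11, b_9=9, b_10=1.
chi = sum (-1)^k b_k = -10

-10


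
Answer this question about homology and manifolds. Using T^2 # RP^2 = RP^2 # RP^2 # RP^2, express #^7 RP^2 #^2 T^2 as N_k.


Since a >= 1, the sum is non-orientable; each T^2 can be replaced by RP^2 # RP^2 (since T^2#RP^2 = 3RP^2).
Total crosscaps k = 7 + 2*2 = 11.
Check via chi: chi = 7*1 + 2*0 - (7+2-1)*2 = -9 = 2 - k = -9. Consistent.

11


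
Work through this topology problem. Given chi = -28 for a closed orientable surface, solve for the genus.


chi = 2 - 2g for closed orientable surfaces.
-28 = 2 - 2g
2g = 2 - (-28) = 30
g = 15

15


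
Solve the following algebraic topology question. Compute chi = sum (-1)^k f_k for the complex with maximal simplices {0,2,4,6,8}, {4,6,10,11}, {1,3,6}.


Enumerate all faces; f-vector: f_0=9, f_1=18, f_2=15, f_3=6, f_4=1.
chi = sum (-1)^k f_k = 1

1


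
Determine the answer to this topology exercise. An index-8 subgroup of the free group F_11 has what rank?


Nielsen-Schreier: an index-n subgroup of F_r is free of rank 1 + n(r-1).
Equivalently: chi(cover) = n*chi(base); chi(vee_r S^1) = 1 - 11 = -10.
chi(E) = 8*(-10) = -80; rank = 1 - chi(E) = 1 - (-80) = 81.
rank = 1 + 8*(11-1) = 1 + 80 = 81

81


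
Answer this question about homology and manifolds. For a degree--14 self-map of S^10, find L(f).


On S^10: L(f) = tr(f_0*) + (-1)^10 tr(f_10*) = 1 + (-1)^10 * deg(f).
L(f) = 1 + (-1)^10 * -14 = 1 + -14 = -13

-13


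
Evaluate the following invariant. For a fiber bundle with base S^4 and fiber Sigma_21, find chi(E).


chi(S^4) = 2 (n even), chi(Sigma_21) = 2 - 2*21 = -40.
chi(E) = 2 * (-40) = -80

-80


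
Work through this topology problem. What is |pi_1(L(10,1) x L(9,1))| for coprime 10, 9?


pi_1(X x Y) = pi_1(X) x pi_1(Y).
pi_1(L(10,1)) = Z/10, pi_1(L(9,1)) = Z/9.
|Z/10 x Z/9| = 10 * 9 = 90

90


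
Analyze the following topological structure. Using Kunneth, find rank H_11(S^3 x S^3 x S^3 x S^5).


Each S^d has Poincare polynomial 1 + t^d.
The product S^3 x S^3 x S^3 x S^5 has Poincare polynomial prod(1+t^d_i).
Expanding: b_0=1, b_3=3, b_5=1, b_6=3, b_8=3, b_9=1, b_11=3, b_14=1.
b_11 = 3

3


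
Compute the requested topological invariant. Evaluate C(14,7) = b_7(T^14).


By the Kunneth formula, b_k(T^n) = C(n,k).
b_7(T^14) = C(14,7).
C(14,7) = 14!/(7!*7!) = 3432

3432


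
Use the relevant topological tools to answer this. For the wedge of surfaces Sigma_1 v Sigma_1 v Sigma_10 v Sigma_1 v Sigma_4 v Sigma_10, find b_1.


For a wedge X v Y: reduced H_k(X v Y) = H_k(X) + H_k(Y).
Each Sigma_g contributes b_1 = 2g.
b_1 = 2 + 2 + 20 + 2 + 8 + 20 = 54

54


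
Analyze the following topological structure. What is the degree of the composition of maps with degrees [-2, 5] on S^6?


Degree is multiplicative: deg(composition) = product of degrees.
= (-2) * (5) = -10

-10


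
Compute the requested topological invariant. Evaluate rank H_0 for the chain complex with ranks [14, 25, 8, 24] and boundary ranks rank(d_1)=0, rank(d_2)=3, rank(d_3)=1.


rank H_k = rank(ker d_k) - rank(im d_{k+1}).
rank(ker d_0) = rank(C_0) - rank(d_0) = 14 - 0 = 14.
rank(im d_{0+1}) = 0.
rank H_0 = 14 - 0 = 14

14


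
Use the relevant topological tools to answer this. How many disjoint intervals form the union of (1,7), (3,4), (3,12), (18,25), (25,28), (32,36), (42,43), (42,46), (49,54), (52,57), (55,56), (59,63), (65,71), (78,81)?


Sort and merge overlapping open intervals.
Merged: (1,12), (18,25), (25,28), (32,36), (42,46), (49,57), (59,63), (65,71), (78,81).
Number of components = 9

9


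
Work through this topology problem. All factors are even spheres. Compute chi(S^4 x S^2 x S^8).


chi is multiplicative: chi(X x Y) = chi(X) chi(Y).
Each even-dim sphere has chi = 2. There are 3 factors.
chi = 2^3 = 8

8


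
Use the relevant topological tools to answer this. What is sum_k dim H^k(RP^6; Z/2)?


H^k(RP^6; Z/2) = Z/2 for each 0 <= k <= 6.
Total dimension = 6 + 1 = 7

7


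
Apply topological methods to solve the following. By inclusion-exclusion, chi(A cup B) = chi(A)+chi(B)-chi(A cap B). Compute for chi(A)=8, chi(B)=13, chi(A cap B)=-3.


chi(A cup B) = chi(A) + chi(B) - chi(A cap B)
= 8 + (13) - (-3)
= 24

24


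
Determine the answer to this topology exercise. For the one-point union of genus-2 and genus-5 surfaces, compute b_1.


For a wedge: H_1(A v B) = H_1(A) + H_1(B).
b_1(Sigma_2) = 4, b_1(Sigma_5) = 10.
b_1 = 4 + 10 = 14

14


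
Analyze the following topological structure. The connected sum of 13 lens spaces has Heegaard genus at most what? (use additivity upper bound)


Heegaard genus satisfies g(A#B) <= g(A) + g(B).
Each lens space has g = 1.
Upper bound: 13 * 1 = 13

13


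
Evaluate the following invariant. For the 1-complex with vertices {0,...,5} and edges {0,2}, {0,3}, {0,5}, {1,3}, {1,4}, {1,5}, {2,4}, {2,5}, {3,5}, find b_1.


b_1 = E - V + (number of components).
E = 9, V = 6, components = 1.
b_1 = 9 - 6 + 1 = 4

4


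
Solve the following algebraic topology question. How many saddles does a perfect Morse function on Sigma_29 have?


A perfect Morse function has m_k = b_k.
For Sigma_29: b_0=1, b_1=2g=58, b_2=1.
Saddles m_1 = 2g = 58

58


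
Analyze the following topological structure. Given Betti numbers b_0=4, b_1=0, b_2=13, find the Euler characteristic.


chi = sum_k (-1)^k b_k.
= (4) + (0) + (13)
= 17

17


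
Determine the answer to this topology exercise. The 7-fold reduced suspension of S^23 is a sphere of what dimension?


Each suspension raises dimension by 1: Sigma S^n = S^{n+1}.
Sigma^7 S^23 = S^{23+7} = S^30

30


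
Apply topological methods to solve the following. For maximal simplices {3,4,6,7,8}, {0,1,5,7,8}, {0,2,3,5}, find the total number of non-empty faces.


Each maximal simplex on m vertices has 2^m - 1 nonempty faces.
Take the union (dedupe shared faces).
Total distinct faces = 70

70


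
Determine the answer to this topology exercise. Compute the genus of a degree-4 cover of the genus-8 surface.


For an n-sheeted cover: chi(E) = n * chi(B).
chi(Sigma_8) = 2 - 2*8 = -14.
chi(E) = 4 * (-14) = -56.
genus(E) = (2 - chi(E))/2 = (2 - (-56))/2 = 58/2 = 29

29


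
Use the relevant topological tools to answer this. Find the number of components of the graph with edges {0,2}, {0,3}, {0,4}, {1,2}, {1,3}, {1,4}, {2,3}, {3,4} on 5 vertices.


Run DFS/union-find over 5 vertices.
V = 5, E = 8.
Number of components = 1

1


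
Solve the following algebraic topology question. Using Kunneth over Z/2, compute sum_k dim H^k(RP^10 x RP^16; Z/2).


dim H^*(RP^n; Z/2) = n+1 (one Z/2 in each degree 0..n).
Total Betti number is multiplicative.
Total = (10+1) * (16+1) = 11 * 17 = 187

187


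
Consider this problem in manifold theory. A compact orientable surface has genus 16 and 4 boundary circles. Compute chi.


For a compact orientable surface with genus g and b boundary components: chi = 2 - 2g - b.
chi = 2 - 2*16 - 4 = 2 - 32 - 4 = -34

-34


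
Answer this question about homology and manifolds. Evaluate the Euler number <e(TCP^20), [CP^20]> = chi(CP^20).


For any closed oriented manifold, <e(TM),[M]> = chi(M).
chi(CP^20) = 20+1 = 21

21


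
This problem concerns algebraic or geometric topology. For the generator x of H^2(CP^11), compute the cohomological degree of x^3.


|x| = 2 in H^*(CP^n).
|x^3| = 3 * |x| = 3 * 2 = 6

6


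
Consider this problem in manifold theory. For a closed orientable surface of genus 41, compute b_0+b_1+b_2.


For Sigma_41: b_0 = 1, b_1 = 2g = 82, b_2 = 1.
Total = 1 + 82 + 1 = 84

84


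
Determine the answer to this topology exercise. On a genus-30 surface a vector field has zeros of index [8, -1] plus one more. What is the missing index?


Poincare-Hopf: sum of indices = chi(M).
chi(Sigma_30) = 2 - 2*30 = -58.
Sum of known indices = 7.
x = chi - (sum known) = -58 - (7) = -65

-65


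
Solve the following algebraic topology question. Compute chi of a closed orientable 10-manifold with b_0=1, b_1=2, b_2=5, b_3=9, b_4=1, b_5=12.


By Poincare duality b_k = b_{10-k}, so full Betti numbers: b_0=1, b_1=2, b_2=5, b_3=9, b_4=1, b_5=12, b_6=1, b_7=9, b_8=5, b_9=2, b_10=1.
chi = sum (-1)^k b_k = -20

-20


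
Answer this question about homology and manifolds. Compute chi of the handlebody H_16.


A genus-g handlebody deformation retracts to a wedge of g circles.
chi(vee_g S^1) = 1 - g.
chi(H_16) = 1 - 16 = -15

-15


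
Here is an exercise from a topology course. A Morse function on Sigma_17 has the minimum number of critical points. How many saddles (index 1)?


A perfect Morse function has m_k = b_k.
For Sigma_17: b_0=1, b_1=2g=34, b_2=1.
Saddles m_1 = 2g = 34

34


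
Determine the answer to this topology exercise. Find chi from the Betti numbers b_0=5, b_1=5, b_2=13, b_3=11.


chi = sum_k (-1)^k b_k.
= (5) + (-5) + (13) + (-11)
= 2

2


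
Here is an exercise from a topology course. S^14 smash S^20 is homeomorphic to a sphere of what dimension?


S^m ^ S^n = S^{m+n}.
k = 14 + 20 = 34

34


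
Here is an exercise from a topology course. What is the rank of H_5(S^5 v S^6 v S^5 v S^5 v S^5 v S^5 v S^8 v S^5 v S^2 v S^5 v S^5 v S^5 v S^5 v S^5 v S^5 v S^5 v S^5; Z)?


For a wedge of spheres, H_k (k>0) is free on one generator per sphere of dimension k.
Spheres of dimension 5: count = 14.
b_5 = 14

14


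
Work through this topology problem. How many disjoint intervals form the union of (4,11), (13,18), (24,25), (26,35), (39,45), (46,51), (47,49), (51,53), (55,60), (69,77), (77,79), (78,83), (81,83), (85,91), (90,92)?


Sort and merge overlapping open intervals.
Merged: (4,11), (13,18), (24,25), (26,35), (39,45), (46,51), (51,53), (55,60), (69,77), (77,83), (85,92).
Number of components = 11

11


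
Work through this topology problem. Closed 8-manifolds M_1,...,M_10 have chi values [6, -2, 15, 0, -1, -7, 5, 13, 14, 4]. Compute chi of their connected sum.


For n-manifolds: chi(A#B) = chi(A) + chi(B) - chi(S^8).
chi(S^8) = 1 + (-1)^8 = 2.
chi(#) = (sum chi_i) - (10-1)*chi(S^8) = 47 - 9*2 = 29

29


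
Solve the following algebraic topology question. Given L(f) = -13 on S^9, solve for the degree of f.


L(f) = 1 + (-1)^9 deg(f) on S^9.
-13 = 1 + (-1)^9 * deg(f)
(-1)^9 * deg(f) = -14
deg(f) = 14

14


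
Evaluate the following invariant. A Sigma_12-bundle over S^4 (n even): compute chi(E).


chi(S^4) = 2 (n even), chi(Sigma_12) = 2 - 2*12 = -22.
chi(E) = 2 * (-22) = -44

-44


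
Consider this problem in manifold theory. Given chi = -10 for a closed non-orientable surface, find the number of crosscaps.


chi = 2 - k for closed non-orientable surfaces with k crosscaps.
-10 = 2 - k
k = 2 - (-10) = 12

12


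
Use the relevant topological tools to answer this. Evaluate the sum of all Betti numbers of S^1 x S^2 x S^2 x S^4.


Total Betti number is multiplicative under products.
Each S^d (d>=1) has total Betti number 2.
There are 4 sphere factors.
Total = 2^4 = 16

16


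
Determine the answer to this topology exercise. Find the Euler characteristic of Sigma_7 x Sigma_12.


chi(Sigma_7) = 2 - 2*7 = -12
chi(Sigma_12) = 2 - 2*12 = -22
chi(product) = (-12) * (-22) = 264

264


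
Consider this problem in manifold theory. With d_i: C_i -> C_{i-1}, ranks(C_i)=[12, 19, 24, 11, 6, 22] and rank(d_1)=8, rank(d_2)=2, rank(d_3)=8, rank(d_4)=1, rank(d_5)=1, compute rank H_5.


rank H_k = rank(ker d_k) - rank(im d_{k+1}).
rank(ker d_5) = rank(C_5) - rank(d_5) = 22 - 1 = 21.
rank(im d_{5+1}) = 0.
rank H_5 = 21 - 0 = 21

21


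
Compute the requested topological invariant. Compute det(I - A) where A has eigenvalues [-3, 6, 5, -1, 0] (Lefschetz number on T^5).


For a torus self-map: L(f) = det(I - A) where A acts on H_1.
L(f) = (1--3) * (1-6) * (1-5) * (1--1) * (1-0) = 4 * -5 * -4 * 2 * 1 = 160

160


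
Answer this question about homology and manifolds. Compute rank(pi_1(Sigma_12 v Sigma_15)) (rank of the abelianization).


For a wedge: H_1(A v B) = H_1(A) + H_1(B).
b_1(Sigma_12) = 24, b_1(Sigma_15) = 30.
b_1 = 24 + 30 = 54

54


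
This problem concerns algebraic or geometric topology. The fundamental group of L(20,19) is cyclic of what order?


pi_1(L(p,q)) = Z/pZ for any q coprime to p.
|pi_1(L(20,19))| = 20

20


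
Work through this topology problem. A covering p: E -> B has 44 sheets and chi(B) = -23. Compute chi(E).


For a finite covering: chi(E) = (number of sheets) * chi(B).
chi(E) = 44 * (-23) = -1012

-1012


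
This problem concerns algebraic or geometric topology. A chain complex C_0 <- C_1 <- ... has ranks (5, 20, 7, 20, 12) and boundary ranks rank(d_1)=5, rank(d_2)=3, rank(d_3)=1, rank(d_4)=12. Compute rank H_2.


rank H_k = rank(ker d_k) - rank(im d_{k+1}).
rank(ker d_2) = rank(C_2) - rank(d_2) = 7 - 3 = 4.
rank(im d_{2+1}) = 1.
rank H_2 = 4 - 1 = 3

3


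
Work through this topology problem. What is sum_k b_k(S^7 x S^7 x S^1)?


Total Betti number is multiplicative under products.
Each S^d (d>=1) has total Betti number 2.
There are 3 sphere factors.
Total = 2^3 = 8

8


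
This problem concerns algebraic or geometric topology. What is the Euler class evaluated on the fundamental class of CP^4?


For any closed oriented manifold, <e(TM),[M]> = chi(M).
chi(CP^4) = 4+1 = 5

5


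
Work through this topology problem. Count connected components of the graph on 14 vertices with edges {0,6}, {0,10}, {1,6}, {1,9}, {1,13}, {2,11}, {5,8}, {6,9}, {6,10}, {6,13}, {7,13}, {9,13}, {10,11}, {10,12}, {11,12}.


Run DFS/union-find over 14 vertices.
V = 14, E = 15.
Number of components = 4

4


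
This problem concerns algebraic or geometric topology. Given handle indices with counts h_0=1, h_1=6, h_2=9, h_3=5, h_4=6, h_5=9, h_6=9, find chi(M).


Handles of index k contribute (-1)^k to chi (same as CW cells).
chi = (1) + (-6) + (9) + (-5) + (6) + (-9) + (9) = 5

5


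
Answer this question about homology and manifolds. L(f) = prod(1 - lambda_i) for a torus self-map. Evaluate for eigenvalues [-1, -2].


For a torus self-map: L(f) = det(I - A) where A acts on H_1.
L(f) = (1--1) * (1--2) = 2 * 3 = 6

6


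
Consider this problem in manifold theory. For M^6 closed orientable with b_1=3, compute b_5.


Poincare duality for closed orientable n-manifolds: b_k = b_{n-k}.
Here n = 6, so b_5 = b_1 = 3

3


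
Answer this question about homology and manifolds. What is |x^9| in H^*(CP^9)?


|x| = 2 in H^*(CP^n).
|x^9| = 9 * |x| = 9 * 2 = 18

18


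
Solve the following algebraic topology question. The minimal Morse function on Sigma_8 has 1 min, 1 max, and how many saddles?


A perfect Morse function has m_k = b_k.
For Sigma_8: b_0=1, b_1=2g=16, b_2=1.
Saddles m_1 = 2g = 16

16


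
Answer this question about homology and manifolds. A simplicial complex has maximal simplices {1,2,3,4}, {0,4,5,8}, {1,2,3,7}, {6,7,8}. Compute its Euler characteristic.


Enumerate all faces; f-vector: f_0=9, f_1=18, f_2=12, f_3=3.
chi = sum (-1)^k f_k = 0

0


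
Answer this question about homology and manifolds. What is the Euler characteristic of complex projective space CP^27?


CP^27 has one cell in each even dimension 0, 2, ..., 2*27 (27+1 cells total).
All cells are even-dimensional, so chi = number of cells.
chi = 27 + 1 = 28

28


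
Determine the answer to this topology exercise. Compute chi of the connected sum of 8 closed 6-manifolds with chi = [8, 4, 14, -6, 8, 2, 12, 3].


For n-manifolds: chi(A#B) = chi(A) + chi(B) - chi(S^6).
chi(S^6) = 1 + (-1)^6 = 2.
chi(#) = (sum chi_i) - (8-1)*chi(S^6) = 45 - 7*2 = 31

31


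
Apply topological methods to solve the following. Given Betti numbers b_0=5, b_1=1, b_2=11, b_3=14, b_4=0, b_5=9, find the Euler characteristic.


chi = sum_k (-1)^k b_k.
= (5) + (-1) + (11) + (-14) + (0) + (-9)
= -8

-8


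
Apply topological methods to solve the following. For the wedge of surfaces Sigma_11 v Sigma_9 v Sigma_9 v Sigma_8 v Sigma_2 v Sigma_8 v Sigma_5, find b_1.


For a wedge X v Y: reduced H_k(X v Y) = H_k(X) + H_k(Y).
Each Sigma_g contributes b_1 = 2g.
b_1 = 22 + 18 + 18 + 16 + 4 + 16 + 10 = 104

104


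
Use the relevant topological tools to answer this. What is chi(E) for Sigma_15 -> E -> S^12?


chi(S^12) = 2 (n even), chi(Sigma_15) = 2 - 2*15 = -28.
chi(E) = 2 * (-28) = -56

-56


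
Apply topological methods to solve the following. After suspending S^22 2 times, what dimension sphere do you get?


Each suspension raises dimension by 1: Sigma S^n = S^{n+1}.
Sigma^2 S^22 = S^{22+2} = S^24

24


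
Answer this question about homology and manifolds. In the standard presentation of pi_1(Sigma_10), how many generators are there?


Standard presentation: pi_1(Sigma_g) = <a_1,b_1,...,a_g,b_g | [a_1,b_1]...[a_g,b_g] = 1>.
Number of generators = 2g = 2*10 = 20

20


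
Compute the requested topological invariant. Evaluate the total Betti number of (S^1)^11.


b_k(T^11) = C(11,k), so the sum over k is sum_k C(11,k) = 2^11.
Total = 2^11 = 2048

2048


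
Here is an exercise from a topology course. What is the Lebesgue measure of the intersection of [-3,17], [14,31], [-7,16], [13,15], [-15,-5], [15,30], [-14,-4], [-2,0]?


Intersection = [max(a_i), min(b_i)] = [15, -5].
Since 15 > -5, the intersection is empty.
Length = 0

0


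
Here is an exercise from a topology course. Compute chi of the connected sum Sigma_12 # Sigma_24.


chi(Sigma_12) = 2 - 2*12 = -22
chi(Sigma_24) = 2 - 2*24 = -46
For surfaces: chi(A#B) = chi(A) + chi(B) - 2.
chi = -22 + -46 - 2 = -70

-70


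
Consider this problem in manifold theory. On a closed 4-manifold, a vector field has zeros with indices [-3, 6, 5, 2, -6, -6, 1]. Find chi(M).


Poincare-Hopf: chi(M) = sum of indices of zeros.
chi = (-3) + (6) + (5) + (2) + (-6) + (-6) + (1) = -1

-1


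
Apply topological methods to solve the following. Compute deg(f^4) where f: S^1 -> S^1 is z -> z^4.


deg(f) = 4. Degree is multiplicative: deg(f^4) = (deg f)^4.
deg(f^4) = (4)^4 = 256

256


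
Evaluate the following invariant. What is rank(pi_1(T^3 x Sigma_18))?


pi_1(A x B) = pi_1(A) x pi_1(B); rank of abelianization = b_1.
b_1(T^3) = 3, b_1(Sigma_18) = 2*18 = 36.
b_1(product) = 3 + 36 = 39

39


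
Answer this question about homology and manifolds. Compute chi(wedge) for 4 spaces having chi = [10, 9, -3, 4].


chi(A v B) = chi(A) + chi(B) - 1 (one point identified).
For 4 spaces: chi = (sum chi_i) - (4 - 1).
sum = 20; chi = 20 - 3 = 17

17


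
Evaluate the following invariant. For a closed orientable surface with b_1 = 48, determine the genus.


For a closed orientable surface: b_1 = 2g.
48 = 2g
g = 48 / 2 = 24

24


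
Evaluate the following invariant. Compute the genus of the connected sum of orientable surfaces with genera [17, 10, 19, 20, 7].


Genus is additive under connected sum of orientable surfaces.
g = 17 + 10 + 19 + 20 + 7 = 73

73


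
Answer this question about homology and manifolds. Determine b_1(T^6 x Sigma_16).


pi_1(A x B) = pi_1(A) x pi_1(B); rank of abelianization = b_1.
b_1(T^6) = 6, b_1(Sigma_16) = 2*16 = 32.
b_1(product) = 6 + 32 = 38

38


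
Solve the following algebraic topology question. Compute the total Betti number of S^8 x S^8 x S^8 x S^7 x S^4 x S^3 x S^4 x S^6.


Total Betti number is multiplicative under products.
Each S^d (d>=1) has total Betti number 2.
There are 8 sphere factors.
Total = 2^8 = 256

256


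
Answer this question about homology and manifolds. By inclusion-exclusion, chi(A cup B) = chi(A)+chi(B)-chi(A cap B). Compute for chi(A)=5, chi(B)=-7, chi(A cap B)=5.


chi(A cup B) = chi(A) + chi(B) - chi(A cap B)
= 5 + (-7) - (5)
= -7

-7


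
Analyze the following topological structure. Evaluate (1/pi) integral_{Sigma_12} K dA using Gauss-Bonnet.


Gauss-Bonnet: integral K dA = 2*pi*chi(M).
chi(Sigma_12) = 2 - 2*12 = -22.
(integral K dA)/pi = 2*chi = 2*(-22) = -44

-44


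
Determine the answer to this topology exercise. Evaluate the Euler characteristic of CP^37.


CP^37 has one cell in each even dimension 0, 2, ..., 2*37 (37+1 cells total).
All cells are even-dimensional, so chi = number of cells.
chi = 37 + 1 = 38

38


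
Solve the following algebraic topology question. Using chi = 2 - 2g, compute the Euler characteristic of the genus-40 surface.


For a closed orientable surface of genus g: chi = 2 - 2g.
Here g = 40.
chi = 2 - 2*40 = 2 - 80 = -78

-78


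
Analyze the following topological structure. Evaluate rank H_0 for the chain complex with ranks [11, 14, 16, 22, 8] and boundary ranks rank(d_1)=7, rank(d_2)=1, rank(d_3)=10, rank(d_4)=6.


rank H_k = rank(ker d_k) - rank(im d_{k+1}).
rank(ker d_0) = rank(C_0) - rank(d_0) = 11 - 0 = 11.
rank(im d_{0+1}) = 7.
rank H_0 = 11 - 7 = 4

4


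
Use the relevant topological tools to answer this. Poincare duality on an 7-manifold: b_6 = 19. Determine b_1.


Poincare duality for closed orientable n-manifolds: b_k = b_{n-k}.
Here n = 7, so b_1 = b_6 = 19

19


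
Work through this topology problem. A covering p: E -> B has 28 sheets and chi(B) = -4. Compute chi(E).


For a finite covering: chi(E) = (number of sheets) * chi(B).
chi(E) = 28 * (-4) = -112

-112


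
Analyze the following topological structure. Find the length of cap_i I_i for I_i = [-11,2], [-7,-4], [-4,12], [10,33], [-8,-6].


Intersection = [max(a_i), min(b_i)] = [10, -6].
Since 10 > -6, the intersection is empty.
Length = 0

0


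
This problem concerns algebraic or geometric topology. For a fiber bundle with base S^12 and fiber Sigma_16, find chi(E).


chi(S^12) = 2 (n even), chi(Sigma_16) = 2 - 2*16 = -30.
chi(E) = 2 * (-30) = -60

-60


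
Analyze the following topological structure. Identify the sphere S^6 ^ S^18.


S^m ^ S^n = S^{m+n}.
k = 6 + 18 = 24

24


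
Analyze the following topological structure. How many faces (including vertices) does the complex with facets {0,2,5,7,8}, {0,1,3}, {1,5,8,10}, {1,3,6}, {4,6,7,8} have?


Each maximal simplex on m vertices has 2^m - 1 nonempty faces.
Take the union (dedupe shared faces).
Total distinct faces = 63

63


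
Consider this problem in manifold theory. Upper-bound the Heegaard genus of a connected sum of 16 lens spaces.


Heegaard genus satisfies g(A#B) <= g(A) + g(B).
Each lens space has g = 1.
Upper bound: 16 * 1 = 16

16


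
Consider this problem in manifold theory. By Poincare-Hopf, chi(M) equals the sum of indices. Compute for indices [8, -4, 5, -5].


Poincare-Hopf: chi(M) = sum of indices of zeros.
chi = (8) + (-4) + (5) + (-5) = 4

4


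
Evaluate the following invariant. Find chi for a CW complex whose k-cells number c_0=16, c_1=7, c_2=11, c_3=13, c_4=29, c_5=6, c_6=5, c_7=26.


chi = sum_k (-1)^k c_k.
= (-1)^0*16 + (-1)^1*7 + (-1)^2*11 + (-1)^3*13 + (-1)^4*29 + (-1)^5*6 + (-1)^6*5 + (-1)^7*26
= (16) + (-7) + (11) + (-13) + (29) + (-6) + (5) + (-26)
= 9

9


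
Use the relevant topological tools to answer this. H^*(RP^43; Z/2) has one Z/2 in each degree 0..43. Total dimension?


H^k(RP^43; Z/2) = Z/2 for each 0 <= k <= 43.
Total dimension = 43 + 1 = 44

44


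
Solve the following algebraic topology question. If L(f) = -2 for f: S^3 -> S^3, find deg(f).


L(f) = 1 + (-1)^3 deg(f) on S^3.
-2 = 1 + (-1)^3 * deg(f)
(-1)^3 * deg(f) = -3
deg(f) = 3

3


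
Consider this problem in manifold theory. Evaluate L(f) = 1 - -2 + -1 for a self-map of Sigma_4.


L(f) = tr(f_0*) - tr(f_1*) + tr(f_2*).
= 1 - (-2) + (-1)
= 2

2


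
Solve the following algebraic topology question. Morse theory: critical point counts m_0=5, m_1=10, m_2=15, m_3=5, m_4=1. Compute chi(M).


Morse theory: chi(M) = sum_k (-1)^k m_k where m_k = #(index-k critical points).
= (5) + (-10) + (15) + (-5) + (1) = 6

6


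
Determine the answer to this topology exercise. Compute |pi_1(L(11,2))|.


pi_1(L(p,q)) = Z/pZ for any q coprime to p.
|pi_1(L(11,2))| = 11

11


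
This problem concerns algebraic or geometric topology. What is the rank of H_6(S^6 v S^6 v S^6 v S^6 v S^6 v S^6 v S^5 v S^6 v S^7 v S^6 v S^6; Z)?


For a wedge of spheres, H_k (k>0) is free on one generator per sphere of dimension k.
Spheres of dimension 6: count = 9.
b_6 = 9

9


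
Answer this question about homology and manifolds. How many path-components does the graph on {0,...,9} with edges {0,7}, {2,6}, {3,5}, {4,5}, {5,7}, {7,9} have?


Run DFS/union-find over 10 vertices.
V = 10, E = 6.
Number of components = 4

4


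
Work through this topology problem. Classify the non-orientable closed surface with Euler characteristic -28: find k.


chi = 2 - k for closed non-orientable surfaces with k crosscaps.
-28 = 2 - k
k = 2 - (-28) = 30

30


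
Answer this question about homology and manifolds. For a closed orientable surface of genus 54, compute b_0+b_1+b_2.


For Sigma_54: b_0 = 1, b_1 = 2g = 108, b_2 = 1.
Total = 1 + 108 + 1 = 110

110


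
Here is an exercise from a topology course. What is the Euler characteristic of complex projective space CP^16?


CP^16 has one cell in each even dimension 0, 2, ..., 2*16 (16+1 cells total).
All cells are even-dimensional, so chi = number of cells.
chi = 16 + 1 = 17

17


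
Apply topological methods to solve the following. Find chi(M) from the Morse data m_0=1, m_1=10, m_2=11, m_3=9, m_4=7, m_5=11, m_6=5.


Morse theory: chi(M) = sum_k (-1)^k m_k where m_k = #(index-k critical points).
= (1) + (-10) + (11) + (-9) + (7) + (-11) + (5) = -6

-6


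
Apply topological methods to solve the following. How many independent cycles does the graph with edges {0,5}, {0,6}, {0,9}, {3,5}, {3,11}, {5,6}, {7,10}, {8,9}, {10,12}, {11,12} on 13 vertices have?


b_1 = E - V + (number of components).
E = 10, V = 13, components = 4.
b_1 = 10 - 13 + 4 = 1

1


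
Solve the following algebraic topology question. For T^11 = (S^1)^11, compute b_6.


By the Kunneth formula, b_k(T^n) = C(n,k).
b_6(T^11) = C(11,6).
C(11,6) = 11!/(6!*5!) = 462

462


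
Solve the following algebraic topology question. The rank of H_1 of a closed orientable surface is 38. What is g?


For a closed orientable surface: b_1 = 2g.
38 = 2g
g = 38 / 2 = 19

19


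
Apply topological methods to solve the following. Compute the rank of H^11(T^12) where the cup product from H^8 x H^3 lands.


Cup product: H^p x H^q -> H^{p+q}; here p+q = 8+3 = 11.
rank H^k(T^n) = C(n,k).
C(12,11) = 12

12


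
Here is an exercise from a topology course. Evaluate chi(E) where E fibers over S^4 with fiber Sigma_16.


chi(S^4) = 2 (n even), chi(Sigma_16) = 2 - 2*16 = -30.
chi(E) = 2 * (-30) = -60

-60


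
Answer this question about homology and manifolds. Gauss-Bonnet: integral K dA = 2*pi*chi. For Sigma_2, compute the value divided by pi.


Gauss-Bonnet: integral K dA = 2*pi*chi(M).
chi(Sigma_2) = 2 - 2*2 = -2.
(integral K dA)/pi = 2*chi = 2*(-2) = -4

-4


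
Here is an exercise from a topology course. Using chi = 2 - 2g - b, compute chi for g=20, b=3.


For a compact orientable surface with genus g and b boundary components: chi = 2 - 2g - b.
chi = 2 - 2*20 - 3 = 2 - 40 - 3 = -41

-41


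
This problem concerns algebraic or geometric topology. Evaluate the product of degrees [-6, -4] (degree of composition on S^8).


Degree is multiplicative: deg(composition) = product of degrees.
= (-6) * (-4) = 24

24


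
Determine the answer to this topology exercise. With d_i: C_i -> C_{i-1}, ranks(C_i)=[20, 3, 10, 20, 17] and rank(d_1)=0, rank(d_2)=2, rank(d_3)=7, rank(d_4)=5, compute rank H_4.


rank H_k = rank(ker d_k) - rank(im d_{k+1}).
rank(ker d_4) = rank(C_4) - rank(d_4) = 17 - 5 = 12.
rank(im d_{4+1}) = 0.
rank H_4 = 12 - 0 = 12

12


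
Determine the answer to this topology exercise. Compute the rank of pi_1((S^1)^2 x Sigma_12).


pi_1(A x B) = pi_1(A) x pi_1(B); rank of abelianization = b_1.
b_1(T^2) = 2, b_1(Sigma_12) = 2*12 = 24.
b_1(product) = 2 + 24 = 26

26


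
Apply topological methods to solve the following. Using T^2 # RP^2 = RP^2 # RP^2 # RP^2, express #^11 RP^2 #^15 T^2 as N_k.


Since a >= 1, the sum is non-orientable; each T^2 can be replaced by RP^2 # RP^2 (since T^2#RP^2 = 3RP^2).
Total crosscaps k = 11 + 2*15 = 41.
Check via chi: chi = 11*1 + 15*0 - (11+15-1)*2 = -39 = 2 - k = -39. Consistent.

41


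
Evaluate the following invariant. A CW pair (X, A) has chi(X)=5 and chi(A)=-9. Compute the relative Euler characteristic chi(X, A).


Relative Euler characteristic: chi(X, A) = chi(X) - chi(A).
= 5 - (-9) = 14

14


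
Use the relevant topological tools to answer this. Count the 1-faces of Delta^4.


Delta^4 has 4+1 vertices. A 1-face is a choice of 1+1 vertices.
f_1 = C(4+1, 1+1) = C(5,2) = 10

10


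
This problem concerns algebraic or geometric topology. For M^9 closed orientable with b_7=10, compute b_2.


Poincare duality for closed orientable n-manifolds: b_k = b_{n-k}.
Here n = 9, so b_2 = b_7 = 10

10


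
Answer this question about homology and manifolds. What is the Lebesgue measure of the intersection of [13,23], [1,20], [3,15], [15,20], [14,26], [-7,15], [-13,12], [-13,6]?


Intersection = [max(a_i), min(b_i)] = [15, 6].
Since 15 > 6, the intersection is empty.
Length = 0

0


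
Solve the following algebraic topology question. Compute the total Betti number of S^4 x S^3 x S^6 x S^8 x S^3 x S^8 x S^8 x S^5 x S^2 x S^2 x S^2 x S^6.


Total Betti number is multiplicative under products.
Each S^d (d>=1) has total Betti number 2.
There are 12 sphere factors.
Total = 2^12 = 4096

4096


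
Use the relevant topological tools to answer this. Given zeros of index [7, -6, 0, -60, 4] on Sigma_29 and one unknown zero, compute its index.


Poincare-Hopf: sum of indices = chi(M).
chi(Sigma_29) = 2 - 2*29 = -56.
Sum of known indices = -55.
x = chi - (sum known) = -56 - (-55) = -1

-1


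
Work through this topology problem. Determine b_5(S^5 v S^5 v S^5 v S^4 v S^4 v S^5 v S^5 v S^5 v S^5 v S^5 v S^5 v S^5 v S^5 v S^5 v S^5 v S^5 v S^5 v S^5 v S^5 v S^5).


For a wedge of spheres, H_k (k>0) is free on one generator per sphere of dimension k.
Spheres of dimension 5: count = 18.
b_5 = 18

18


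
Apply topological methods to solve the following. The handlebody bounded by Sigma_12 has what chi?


A genus-g handlebody deformation retracts to a wedge of g circles.
chi(vee_g S^1) = 1 - g.
chi(H_12) = 1 - 12 = -11

-11


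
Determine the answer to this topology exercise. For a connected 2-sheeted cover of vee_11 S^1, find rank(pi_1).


Nielsen-Schreier: an index-n subgroup of F_r is free of rank 1 + n(r-1).
Equivalently: chi(cover) = n*chi(base); chi(vee_r S^1) = 1 - 11 = -10.
chi(E) = 2*(-10) = -20; rank = 1 - chi(E) = 1 - (-20) = 21.
rank = 1 + 2*(11-1) = 1 + 20 = 21

21


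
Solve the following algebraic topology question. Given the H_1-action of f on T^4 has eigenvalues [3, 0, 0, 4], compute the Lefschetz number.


For a torus self-map: L(f) = det(I - A) where A acts on H_1.
L(f) = (1-3) * (1-0) * (1-0) * (1-4) = -2 * 1 * 1 * -3 = 6

6


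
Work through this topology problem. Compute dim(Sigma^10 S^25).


Each suspension raises dimension by 1: Sigma S^n = S^{n+1}.
Sigma^10 S^25 = S^{25+10} = S^35

35


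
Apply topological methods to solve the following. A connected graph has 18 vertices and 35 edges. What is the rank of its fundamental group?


For a connected graph: rank(pi_1) = b_1 = E - V + 1 = 1 - chi.
chi = V - E = 18 - 35 = -17.
rank = 1 - (-17) = 35 - 18 + 1 = 18

18


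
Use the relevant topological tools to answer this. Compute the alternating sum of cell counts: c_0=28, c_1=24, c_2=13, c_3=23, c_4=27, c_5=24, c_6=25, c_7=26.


chi = sum_k (-1)^k c_k.
= (-1)^0*28 + (-1)^1*24 + (-1)^2*13 + (-1)^3*23 + (-1)^4*27 + (-1)^5*24 + (-1)^6*25 + (-1)^7*26
= (28) + (-24) + (13) + (-23) + (27) + (-24) + (25) + (-26)
= -4

-4


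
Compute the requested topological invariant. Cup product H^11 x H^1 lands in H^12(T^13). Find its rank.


Cup product: H^p x H^q -> H^{p+q}; here p+q = 11+1 = 12.
rank H^k(T^n) = C(n,k).
C(13,12) = 13

13


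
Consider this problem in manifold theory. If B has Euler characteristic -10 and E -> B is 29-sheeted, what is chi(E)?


For a finite covering: chi(E) = (number of sheets) * chi(B).
chi(E) = 29 * (-10) = -290

-290
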